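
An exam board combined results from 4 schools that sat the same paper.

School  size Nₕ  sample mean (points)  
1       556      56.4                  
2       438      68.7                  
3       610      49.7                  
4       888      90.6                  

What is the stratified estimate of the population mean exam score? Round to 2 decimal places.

N = 556 + 438 + 610 + 888 = 2492.
Weight each subgroup mean by Nₕ/N and sum.
Σ Nₕx̄ₕ = 556·56.4 + 438·68.7 + 610·49.7 + 888·90.6 = 31358.4 + 30090.6 + 30317 + 80452.8 = 172218.8.
Divide by N: 172218.8 / 2492 = 69.1087... → 69.11.

69.11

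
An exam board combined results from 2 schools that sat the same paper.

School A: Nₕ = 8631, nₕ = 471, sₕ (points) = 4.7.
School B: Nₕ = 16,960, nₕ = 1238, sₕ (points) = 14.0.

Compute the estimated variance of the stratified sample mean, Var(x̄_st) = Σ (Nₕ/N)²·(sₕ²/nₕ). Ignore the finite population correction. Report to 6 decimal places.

N = 25591. Term for each stratum: Wₕ²sₕ²/nₕ.
Var(x̄_st) = 0.005334854 + 0.069536465 = 0.074871319 → 0.074871.

0.074871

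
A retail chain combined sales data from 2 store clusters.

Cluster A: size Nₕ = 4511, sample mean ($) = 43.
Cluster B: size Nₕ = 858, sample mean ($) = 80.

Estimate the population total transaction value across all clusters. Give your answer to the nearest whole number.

262613

Estimate total by summing Nₕ·x̄ₕ over strata.
4511·43 + 858·80 = 193973 + 68640 = 262613.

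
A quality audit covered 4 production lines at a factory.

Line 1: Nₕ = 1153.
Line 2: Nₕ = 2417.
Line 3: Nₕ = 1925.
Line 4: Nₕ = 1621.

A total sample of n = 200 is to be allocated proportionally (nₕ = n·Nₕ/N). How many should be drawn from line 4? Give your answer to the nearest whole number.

46

N = 1153 + 2417 + 1925 + 1621 = 7116.
n_4 = 200·1621/7116 = 45.559... → 46.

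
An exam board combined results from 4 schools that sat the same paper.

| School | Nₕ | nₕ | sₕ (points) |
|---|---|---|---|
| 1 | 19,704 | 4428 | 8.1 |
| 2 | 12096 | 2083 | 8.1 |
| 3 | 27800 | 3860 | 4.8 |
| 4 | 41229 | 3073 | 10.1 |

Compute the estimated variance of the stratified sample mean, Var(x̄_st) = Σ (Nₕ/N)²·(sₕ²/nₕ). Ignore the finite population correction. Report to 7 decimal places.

N = 100829; Wₕ = Nₕ/N.
school 1: (19704/100829)²·8.1²/4428 = 0.0005658487
school 2: (12096/100829)²·8.1²/2083 = 0.0004533080
school 3: (27800/100829)²·4.8²/3860 = 0.0004537471
school 4: (41229/100829)²·10.1²/3073 = 0.0055502797
Sum = 0.0070231835 → 0.0070232.

0.0070232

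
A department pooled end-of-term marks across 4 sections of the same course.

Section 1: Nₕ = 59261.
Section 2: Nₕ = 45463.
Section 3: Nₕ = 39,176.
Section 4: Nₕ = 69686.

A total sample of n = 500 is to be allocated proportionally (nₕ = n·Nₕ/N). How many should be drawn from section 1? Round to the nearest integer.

139

Share of section 1 = 59261/213586 = 0.27746.
Allocate 500 × 0.27746 = 138.729... → 139.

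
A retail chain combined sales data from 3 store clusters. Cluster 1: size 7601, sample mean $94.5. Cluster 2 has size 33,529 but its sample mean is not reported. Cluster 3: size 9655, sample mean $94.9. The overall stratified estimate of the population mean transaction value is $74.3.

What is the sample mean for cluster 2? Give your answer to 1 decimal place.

Σ Nₕx̄ₕ = N·μ, so 33529·x̄_2 = 50785·74.3 − (7601·94.5 + 9655·94.9).
= 3773325.5 − 1634554 = 2138771.5.
x̄_2 = 2138771.5 / 33529 = 63.789... → 63.8.

63.8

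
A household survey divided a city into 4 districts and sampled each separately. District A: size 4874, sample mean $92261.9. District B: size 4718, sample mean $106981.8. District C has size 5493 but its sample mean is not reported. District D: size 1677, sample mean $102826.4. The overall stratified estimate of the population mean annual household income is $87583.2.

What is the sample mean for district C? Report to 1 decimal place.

N = 4874 + 4718 + 5493 + 1677 = 16762.
Overall total = μ·N = 87583.2·16762 = 1468069598.4.
Subtract the known strata: 4874·92261.9 + 4718·106981.8 + 1677·102826.4 = 1126864505.8.
Remaining total for district C: 1468069598.4 − 1126864505.8 = 341205092.6.
Divide by its size: 341205092.6 / 5493 = 62116.347... → 62116.3.

62116.3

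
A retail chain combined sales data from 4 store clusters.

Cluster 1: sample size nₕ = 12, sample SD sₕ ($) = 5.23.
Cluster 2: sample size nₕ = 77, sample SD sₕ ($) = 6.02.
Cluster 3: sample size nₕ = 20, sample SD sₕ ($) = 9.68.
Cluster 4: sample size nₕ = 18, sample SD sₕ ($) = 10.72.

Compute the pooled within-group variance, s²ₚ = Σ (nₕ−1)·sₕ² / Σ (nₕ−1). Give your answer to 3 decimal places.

55.196

1: (12−1)·5.23² = 11·27.3529 = 300.8819
2: (77−1)·6.02² = 76·36.2404 = 2754.2704
3: (20−1)·9.68² = 19·93.7024 = 1780.3456
4: (18−1)·10.72² = 17·114.9184 = 1953.6128
Numerator = 6789.1107; denominator = Σ(nₕ−1) = 123.
s²ₚ = 6789.1107/123 = 55.19602... → 55.196.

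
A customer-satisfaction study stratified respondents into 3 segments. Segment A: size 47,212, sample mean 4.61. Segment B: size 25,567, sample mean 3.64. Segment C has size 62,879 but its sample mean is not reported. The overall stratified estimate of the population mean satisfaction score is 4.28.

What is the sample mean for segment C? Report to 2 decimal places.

Σ Nₕx̄ₕ = N·μ, so 62879·x̄_C = 135658·4.28 − (47212·4.61 + 25567·3.64).
= 580616.24 − 310711.2 = 269905.04.
x̄_C = 269905.04 / 62879 = 4.2925... → 4.29.

4.29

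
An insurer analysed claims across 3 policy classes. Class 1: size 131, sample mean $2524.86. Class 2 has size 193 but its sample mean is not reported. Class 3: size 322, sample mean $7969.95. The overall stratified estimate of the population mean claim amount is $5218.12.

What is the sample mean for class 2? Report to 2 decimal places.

Σ Nₕx̄ₕ = N·μ, so 193·x̄_2 = 646·5218.12 − (131·2524.86 + 322·7969.95).
= 3370905.52 − 2897080.56 = 473824.96.
x̄_2 = 473824.96 / 193 = 2455.0516... → 2455.05.

2455.05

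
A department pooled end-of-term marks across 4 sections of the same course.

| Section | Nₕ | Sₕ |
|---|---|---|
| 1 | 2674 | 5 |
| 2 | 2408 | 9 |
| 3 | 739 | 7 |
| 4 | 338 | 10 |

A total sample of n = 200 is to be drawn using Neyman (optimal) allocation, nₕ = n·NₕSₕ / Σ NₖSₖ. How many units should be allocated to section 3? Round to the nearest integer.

24

Σ NₕSₕ = 2674·5 + 2408·9 + 739·7 + 338·10 = 43595.
Share for 3: 5173/43595 = 0.11866.
n_3 = 200 × 0.11866 = 23.732... → 24.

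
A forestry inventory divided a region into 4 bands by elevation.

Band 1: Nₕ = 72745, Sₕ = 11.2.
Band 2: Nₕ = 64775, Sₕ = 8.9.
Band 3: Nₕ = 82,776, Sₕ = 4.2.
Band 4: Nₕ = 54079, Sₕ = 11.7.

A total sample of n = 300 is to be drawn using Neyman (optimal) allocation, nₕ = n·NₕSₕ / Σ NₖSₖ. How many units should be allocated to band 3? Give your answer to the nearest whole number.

44

1: NₕSₕ = 72745·11.2 = 814744
2: NₕSₕ = 64775·8.9 = 576497.5
3: NₕSₕ = 82776·4.2 = 347659.2
4: NₕSₕ = 54079·11.7 = 632724.3
Σ NₕSₕ = 2371625.
n_3 = 300·347659.2/2371625 = 43.977... → 44.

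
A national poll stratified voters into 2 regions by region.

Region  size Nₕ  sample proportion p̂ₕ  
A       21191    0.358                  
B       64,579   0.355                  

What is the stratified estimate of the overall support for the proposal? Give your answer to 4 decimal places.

Wₕ = Nₕ/N with N = 85770: 0.2471, 0.7529.
p̂_st = 0.2471·0.358 + 0.7529·0.355 ≈ 0.355741... → 0.3557.

0.3557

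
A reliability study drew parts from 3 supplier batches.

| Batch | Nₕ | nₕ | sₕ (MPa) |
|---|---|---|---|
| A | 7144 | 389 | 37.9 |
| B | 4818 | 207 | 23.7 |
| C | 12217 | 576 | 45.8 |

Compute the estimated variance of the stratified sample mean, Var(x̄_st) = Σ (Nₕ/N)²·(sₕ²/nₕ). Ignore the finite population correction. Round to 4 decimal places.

N = 24179. Term for each stratum: Wₕ²sₕ²/nₕ.
Var(x̄_st) = 0.3223555 + 0.1077416 + 0.9297388 = 1.3598358 → 1.3598.

1.3598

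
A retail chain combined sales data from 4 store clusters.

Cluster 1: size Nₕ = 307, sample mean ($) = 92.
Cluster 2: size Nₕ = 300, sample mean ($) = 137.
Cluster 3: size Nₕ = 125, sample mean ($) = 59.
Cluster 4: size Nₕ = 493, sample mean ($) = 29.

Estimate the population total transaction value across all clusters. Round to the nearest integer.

91016

1: 307·92 = 28244
2: 300·137 = 41100
3: 125·59 = 7375
4: 493·29 = 14297
τ̂ = Σ Nₕx̄ₕ = 91016.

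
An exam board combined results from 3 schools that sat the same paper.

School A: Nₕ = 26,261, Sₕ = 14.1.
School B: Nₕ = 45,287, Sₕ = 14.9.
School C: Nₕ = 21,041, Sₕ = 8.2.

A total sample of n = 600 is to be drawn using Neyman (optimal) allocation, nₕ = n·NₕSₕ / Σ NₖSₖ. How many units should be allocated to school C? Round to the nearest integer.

Σ NₕSₕ = 26261·14.1 + 45287·14.9 + 21041·8.2 = 1217592.6.
Share for C: 172536.2/1217592.6 = 0.14170.
n_C = 600 × 0.14170 = 85.022... → 85.

85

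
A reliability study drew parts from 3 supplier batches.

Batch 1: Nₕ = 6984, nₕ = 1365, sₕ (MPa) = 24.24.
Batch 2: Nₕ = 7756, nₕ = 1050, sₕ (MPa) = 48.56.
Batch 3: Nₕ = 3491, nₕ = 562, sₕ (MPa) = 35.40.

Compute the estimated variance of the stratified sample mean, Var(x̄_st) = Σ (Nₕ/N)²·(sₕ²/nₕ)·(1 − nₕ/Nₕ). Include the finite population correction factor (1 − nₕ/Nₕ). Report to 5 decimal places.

0.47086

N = 18231; Wₕ = Nₕ/N.
batch 1: (6984/18231)²·24.24²/1365·(1 − 1365/6984) = 0.05082470
batch 2: (7756/18231)²·48.56²/1050·(1 − 1050/7756) = 0.35143776
batch 3: (3491/18231)²·35.40²/562·(1 − 562/3491) = 0.06859910
Sum = 0.47086157 → 0.47086.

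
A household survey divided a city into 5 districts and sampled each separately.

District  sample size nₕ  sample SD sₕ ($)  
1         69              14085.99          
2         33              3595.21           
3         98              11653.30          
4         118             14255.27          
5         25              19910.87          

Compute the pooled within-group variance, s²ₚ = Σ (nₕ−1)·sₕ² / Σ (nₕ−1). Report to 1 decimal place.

178606216.6

Degrees of freedom: 68 + 32 + 97 + 117 + 24 = 338.
Σ(nₕ−1)sₕ² = 68·198415114.2801 + 32·12925534.9441 + 97·135799400.89 + 117·203212722.7729 + 24·396442744.1569 = 60368901199.7829.
s²ₚ = 60368901199.7829 / 338 = 178606216.567... → 178606216.6.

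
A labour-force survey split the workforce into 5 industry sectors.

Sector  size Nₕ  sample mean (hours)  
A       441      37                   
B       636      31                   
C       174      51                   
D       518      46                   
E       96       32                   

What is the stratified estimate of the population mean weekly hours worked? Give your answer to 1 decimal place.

N = 1865; weights Wₕ = Nₕ/N = (0.2365, 0.3410, 0.0933, 0.2777, 0.0515).
x̄_st = Σ Wₕ·x̄ₕ = 0.2365·37 + 0.3410·31 + 0.0933·51 + 0.2777·46 + 0.0515·32 ≈ 38.502...
→ 38.5.

38.5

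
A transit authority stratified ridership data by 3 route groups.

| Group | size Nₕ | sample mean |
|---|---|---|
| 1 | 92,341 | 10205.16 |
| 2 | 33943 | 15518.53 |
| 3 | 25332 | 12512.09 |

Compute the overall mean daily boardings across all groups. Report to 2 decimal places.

x̄_st = (Σ Nₕx̄ₕ) / (Σ Nₕ) = (92341·10205.16 + 33943·15518.53 + 25332·12512.09) / 151616
= 1786056407.23 / 151616 = 11780.1314... → 11780.13.

11780.13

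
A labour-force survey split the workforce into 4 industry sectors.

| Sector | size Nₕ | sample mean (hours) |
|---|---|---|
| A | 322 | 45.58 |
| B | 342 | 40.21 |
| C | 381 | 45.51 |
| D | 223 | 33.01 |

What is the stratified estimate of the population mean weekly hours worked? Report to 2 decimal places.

41.90

N = 322 + 342 + 381 + 223 = 1268.
Overall mean = Σ (Nₕ/N)·x̄ₕ — weight by population share, not a simple average.
Σ Nₕx̄ₕ = 322·45.58 + 342·40.21 + 381·45.51 + 223·33.01 = 14676.76 + 13751.82 + 17339.31 + 7361.23 = 53129.12.
Divide by N: 53129.12 / 1268 = 41.8999... → 41.90.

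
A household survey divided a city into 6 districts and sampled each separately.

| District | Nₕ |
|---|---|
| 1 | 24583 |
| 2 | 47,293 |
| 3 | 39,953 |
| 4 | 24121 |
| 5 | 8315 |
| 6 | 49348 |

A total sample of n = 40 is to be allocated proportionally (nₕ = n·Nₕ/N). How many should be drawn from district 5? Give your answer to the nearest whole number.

N = 24583 + 47293 + 39953 + 24121 + 8315 + 49348 = 193613.
n_5 = 40·8315/193613 = 1.718... → 2.

2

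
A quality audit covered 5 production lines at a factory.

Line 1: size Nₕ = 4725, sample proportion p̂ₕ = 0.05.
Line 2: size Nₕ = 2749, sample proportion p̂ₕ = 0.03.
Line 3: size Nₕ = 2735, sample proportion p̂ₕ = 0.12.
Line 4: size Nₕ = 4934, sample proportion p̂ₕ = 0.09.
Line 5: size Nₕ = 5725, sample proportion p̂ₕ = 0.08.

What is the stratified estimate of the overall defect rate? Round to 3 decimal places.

Wₕ = Nₕ/N with N = 20868: 0.2264, 0.1317, 0.1311, 0.2364, 0.2743.
p̂_st = 0.2264·0.05 + 0.1317·0.03 + 0.1311·0.12 + 0.2364·0.09 + 0.2743·0.08 ≈ 0.07423... → 0.074.

0.074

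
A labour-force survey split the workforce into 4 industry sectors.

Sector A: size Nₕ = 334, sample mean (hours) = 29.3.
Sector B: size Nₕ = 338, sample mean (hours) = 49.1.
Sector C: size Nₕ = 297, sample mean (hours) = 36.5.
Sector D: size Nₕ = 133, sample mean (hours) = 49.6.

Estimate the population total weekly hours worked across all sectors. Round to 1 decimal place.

43819.3

Population total = Σ Nₕ·x̄ₕ (each stratum's size times its mean).
334·29.3 + 338·49.1 + 297·36.5 + 133·49.6 = 9786.2 + 16595.8 + 10840.5 + 6596.8 = 43819.3.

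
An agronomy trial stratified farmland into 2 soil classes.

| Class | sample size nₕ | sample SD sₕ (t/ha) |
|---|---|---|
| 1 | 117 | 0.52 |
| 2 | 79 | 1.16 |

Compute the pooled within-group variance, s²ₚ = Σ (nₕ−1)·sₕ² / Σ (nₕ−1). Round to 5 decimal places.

1: (117−1)·0.52² = 116·0.2704 = 31.3664
2: (79−1)·1.16² = 78·1.3456 = 104.9568
Numerator = 136.3232; denominator = Σ(nₕ−1) = 194.
s²ₚ = 136.3232/194 = 0.7026969... → 0.70270.

0.70270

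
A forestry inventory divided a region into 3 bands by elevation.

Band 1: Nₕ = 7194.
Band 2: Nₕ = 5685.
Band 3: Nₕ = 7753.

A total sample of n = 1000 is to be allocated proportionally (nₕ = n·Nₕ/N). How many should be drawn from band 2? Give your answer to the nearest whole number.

276

N = 7194 + 5685 + 7753 = 20632.
n_2 = 1000·5685/20632 = 275.543... → 276.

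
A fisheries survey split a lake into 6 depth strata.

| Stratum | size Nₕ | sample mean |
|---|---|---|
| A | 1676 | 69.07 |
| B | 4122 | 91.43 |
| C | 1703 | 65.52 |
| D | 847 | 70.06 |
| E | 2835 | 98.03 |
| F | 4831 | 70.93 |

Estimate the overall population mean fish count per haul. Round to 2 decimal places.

80.19

x̄_st = (Σ Nₕx̄ₕ) / (Σ Nₕ) = (1676·69.07 + 4122·91.43 + 1703·65.52 + 847·70.06 + 2835·98.03 + 4831·70.93) / 16014
= 1284135.04 / 16014 = 80.1883... → 80.19.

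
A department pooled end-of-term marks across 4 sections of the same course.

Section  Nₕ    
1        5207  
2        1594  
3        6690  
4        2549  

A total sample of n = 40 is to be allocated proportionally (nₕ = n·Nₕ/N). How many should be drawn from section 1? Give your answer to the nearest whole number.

13

N = 5207 + 1594 + 6690 + 2549 = 16040.
n_1 = 40·5207/16040 = 12.985... → 13.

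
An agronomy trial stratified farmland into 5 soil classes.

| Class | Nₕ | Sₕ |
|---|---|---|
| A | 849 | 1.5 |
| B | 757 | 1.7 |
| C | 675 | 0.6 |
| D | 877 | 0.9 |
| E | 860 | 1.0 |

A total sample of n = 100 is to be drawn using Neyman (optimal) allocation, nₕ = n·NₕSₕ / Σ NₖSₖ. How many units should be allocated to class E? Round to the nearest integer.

A: NₕSₕ = 849·1.5 = 1273.5
B: NₕSₕ = 757·1.7 = 1286.9
C: NₕSₕ = 675·0.6 = 405
D: NₕSₕ = 877·0.9 = 789.3
E: NₕSₕ = 860·1.0 = 860
Σ NₕSₕ = 4614.7.
n_E = 100·860/4614.7 = 18.636... → 19.

19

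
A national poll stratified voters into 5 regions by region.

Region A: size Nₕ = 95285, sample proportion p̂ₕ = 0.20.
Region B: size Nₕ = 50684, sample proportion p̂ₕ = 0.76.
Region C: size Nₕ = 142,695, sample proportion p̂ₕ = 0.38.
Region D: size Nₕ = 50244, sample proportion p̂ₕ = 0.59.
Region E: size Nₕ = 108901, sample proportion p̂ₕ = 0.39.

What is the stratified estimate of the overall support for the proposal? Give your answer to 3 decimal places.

N = 95285 + 50684 + 142695 + 50244 + 108901 = 447809.
Overall proportion = Σ (Nₕ/N)·p̂ₕ.
Σ Nₕp̂ₕ = 19057 + 38519.84 + 54224.1 + 29643.96 + 42471.39 = 183916.29.
183916.29 / 447809 = 0.41070... → 0.411.

0.411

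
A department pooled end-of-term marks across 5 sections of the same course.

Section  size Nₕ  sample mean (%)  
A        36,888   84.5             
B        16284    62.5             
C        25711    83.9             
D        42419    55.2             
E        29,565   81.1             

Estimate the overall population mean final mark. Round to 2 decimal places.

N = 150867; weights Wₕ = Nₕ/N = (0.2445, 0.1079, 0.1704, 0.2812, 0.1960).
x̄_st = Σ Wₕ·x̄ₕ = 0.2445·84.5 + 0.1079·62.5 + 0.1704·83.9 + 0.2812·55.2 + 0.1960·81.1 ≈ 73.1186...
→ 73.12.

73.12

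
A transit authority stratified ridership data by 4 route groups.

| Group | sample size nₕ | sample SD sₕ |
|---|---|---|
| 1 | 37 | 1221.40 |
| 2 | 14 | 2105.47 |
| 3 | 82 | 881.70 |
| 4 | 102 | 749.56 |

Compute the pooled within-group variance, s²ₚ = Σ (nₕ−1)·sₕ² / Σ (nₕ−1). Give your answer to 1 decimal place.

Degrees of freedom: 36 + 13 + 81 + 101 = 231.
Σ(nₕ−1)sₕ² = 36·1491817.96 + 13·4433003.9209 + 81·777394.89 + 101·561840.1936 = 231049343.1753.
s²ₚ = 231049343.1753 / 231 = 1000213.607... → 1000213.6.

1000213.6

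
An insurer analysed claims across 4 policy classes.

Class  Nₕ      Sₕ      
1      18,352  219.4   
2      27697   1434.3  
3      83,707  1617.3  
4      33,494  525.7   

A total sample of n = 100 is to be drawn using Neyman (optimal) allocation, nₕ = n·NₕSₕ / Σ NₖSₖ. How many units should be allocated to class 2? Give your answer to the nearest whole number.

Σ NₕSₕ = 18352·219.4 + 27697·1434.3 + 83707·1617.3 + 33494·525.7 = 196739362.8.
Share for 2: 39725807.1/196739362.8 = 0.20192.
n_2 = 100 × 0.20192 = 20.192... → 20.

20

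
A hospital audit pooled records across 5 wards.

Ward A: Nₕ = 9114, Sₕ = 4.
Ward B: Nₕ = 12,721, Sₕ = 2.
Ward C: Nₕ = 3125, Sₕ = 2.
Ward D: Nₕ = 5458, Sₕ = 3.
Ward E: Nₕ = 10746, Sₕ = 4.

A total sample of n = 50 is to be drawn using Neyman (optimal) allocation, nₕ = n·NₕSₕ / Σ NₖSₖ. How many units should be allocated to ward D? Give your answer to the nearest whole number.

6

A: NₕSₕ = 9114·4 = 36456
B: NₕSₕ = 12721·2 = 25442
C: NₕSₕ = 3125·2 = 6250
D: NₕSₕ = 5458·3 = 16374
E: NₕSₕ = 10746·4 = 42984
Σ NₕSₕ = 127506.
n_D = 50·16374/127506 = 6.421... → 6.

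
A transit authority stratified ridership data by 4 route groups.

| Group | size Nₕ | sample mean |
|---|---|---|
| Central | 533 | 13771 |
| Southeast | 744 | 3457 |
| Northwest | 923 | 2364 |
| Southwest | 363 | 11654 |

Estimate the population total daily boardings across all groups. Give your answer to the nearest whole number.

Population total = Σ Nₕ·x̄ₕ (each stratum's size times its mean).
533·13771 + 744·3457 + 923·2364 + 363·11654 = 7339943 + 2572008 + 2181972 + 4230402 = 16324325.

16324325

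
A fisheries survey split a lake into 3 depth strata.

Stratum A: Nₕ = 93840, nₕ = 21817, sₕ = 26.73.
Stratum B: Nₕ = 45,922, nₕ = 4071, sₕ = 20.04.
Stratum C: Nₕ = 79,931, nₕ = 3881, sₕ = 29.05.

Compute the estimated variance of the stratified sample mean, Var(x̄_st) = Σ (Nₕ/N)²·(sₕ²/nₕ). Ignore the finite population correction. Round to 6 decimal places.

N = 219693; Wₕ = Nₕ/N.
stratum A: (93840/219693)²·26.73²/21817 = 0.005975117
stratum B: (45922/219693)²·20.04²/4071 = 0.004310260
stratum C: (79931/219693)²·29.05²/3881 = 0.028783704
Sum = 0.039069082 → 0.039069.

0.039069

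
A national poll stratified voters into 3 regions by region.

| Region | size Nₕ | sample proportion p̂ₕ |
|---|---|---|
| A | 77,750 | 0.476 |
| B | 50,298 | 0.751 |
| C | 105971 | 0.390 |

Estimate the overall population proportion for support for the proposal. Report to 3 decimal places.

N = 77750 + 50298 + 105971 = 234019.
Overall proportion = Σ (Nₕ/N)·p̂ₕ.
Σ Nₕp̂ₕ = 37009 + 37773.798 + 41328.69 = 116111.488.
116111.488 / 234019 = 0.49616... → 0.496.

0.496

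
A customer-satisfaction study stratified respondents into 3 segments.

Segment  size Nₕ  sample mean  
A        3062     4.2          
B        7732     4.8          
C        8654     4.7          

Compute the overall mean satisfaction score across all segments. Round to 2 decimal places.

4.66

x̄_st = (Σ Nₕx̄ₕ) / (Σ Nₕ) = (3062·4.2 + 7732·4.8 + 8654·4.7) / 19448
= 90647.8 / 19448 = 4.6610... → 4.66.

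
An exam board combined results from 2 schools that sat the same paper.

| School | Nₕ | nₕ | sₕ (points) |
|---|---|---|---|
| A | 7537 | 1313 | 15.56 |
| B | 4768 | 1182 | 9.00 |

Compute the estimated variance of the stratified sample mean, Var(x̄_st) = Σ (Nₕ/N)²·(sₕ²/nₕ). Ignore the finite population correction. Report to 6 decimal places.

0.079470

N = 12305. Term for each stratum: Wₕ²sₕ²/nₕ.
Var(x̄_st) = 0.069181226 + 0.010289086 = 0.079470312 → 0.079470.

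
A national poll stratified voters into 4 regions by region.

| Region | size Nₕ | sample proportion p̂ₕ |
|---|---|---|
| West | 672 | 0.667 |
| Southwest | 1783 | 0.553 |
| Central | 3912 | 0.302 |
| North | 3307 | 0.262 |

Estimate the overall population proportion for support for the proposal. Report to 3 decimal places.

N = 672 + 1783 + 3912 + 3307 = 9674.
Overall proportion = Σ (Nₕ/N)·p̂ₕ.
Σ Nₕp̂ₕ = 448.224 + 985.999 + 1181.424 + 866.434 = 3482.081.
3482.081 / 9674 = 0.35994... → 0.360.

0.360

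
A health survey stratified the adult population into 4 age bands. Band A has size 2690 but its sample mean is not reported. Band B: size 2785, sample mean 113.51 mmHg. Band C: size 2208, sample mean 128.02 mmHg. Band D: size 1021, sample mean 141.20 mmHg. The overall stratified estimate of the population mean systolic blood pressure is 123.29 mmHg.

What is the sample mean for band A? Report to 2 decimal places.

N = 2690 + 2785 + 2208 + 1021 = 8704.
Overall total = μ·N = 123.29·8704 = 1073116.16.
Subtract the known strata: 2785·113.51 + 2208·128.02 + 1021·141.20 = 742958.71.
Remaining total for band A: 1073116.16 − 742958.71 = 330157.45.
Divide by its size: 330157.45 / 2690 = 122.7351... → 122.74.

122.74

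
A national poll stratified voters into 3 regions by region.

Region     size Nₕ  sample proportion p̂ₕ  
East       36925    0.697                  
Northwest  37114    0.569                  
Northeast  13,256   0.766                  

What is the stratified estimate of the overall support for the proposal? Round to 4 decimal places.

N = 36925 + 37114 + 13256 = 87295.
Overall proportion = Σ (Nₕ/N)·p̂ₕ.
Σ Nₕp̂ₕ = 25736.725 + 21117.866 + 10154.096 = 57008.687.
57008.687 / 87295 = 0.653058... → 0.6531.

0.6531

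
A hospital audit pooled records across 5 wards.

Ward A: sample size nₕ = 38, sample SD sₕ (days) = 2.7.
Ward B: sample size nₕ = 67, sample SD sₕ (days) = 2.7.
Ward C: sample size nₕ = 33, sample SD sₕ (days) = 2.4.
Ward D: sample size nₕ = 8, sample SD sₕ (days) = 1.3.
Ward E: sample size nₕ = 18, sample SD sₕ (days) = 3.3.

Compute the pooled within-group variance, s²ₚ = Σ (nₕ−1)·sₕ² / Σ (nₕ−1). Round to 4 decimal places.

A: (38−1)·2.7² = 37·7.29 = 269.73
B: (67−1)·2.7² = 66·7.29 = 481.14
C: (33−1)·2.4² = 32·5.76 = 184.32
D: (8−1)·1.3² = 7·1.69 = 11.83
E: (18−1)·3.3² = 17·10.89 = 185.13
Numerator = 1132.15; denominator = Σ(nₕ−1) = 159.
s²ₚ = 1132.15/159 = 7.120440... → 7.1204.

7.1204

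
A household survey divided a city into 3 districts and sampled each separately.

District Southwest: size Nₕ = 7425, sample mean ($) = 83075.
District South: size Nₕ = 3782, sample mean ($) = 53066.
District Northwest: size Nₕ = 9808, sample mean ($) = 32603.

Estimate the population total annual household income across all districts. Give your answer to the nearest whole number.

Southwest: 7425·83075 = 616831875
South: 3782·53066 = 200695612
Northwest: 9808·32603 = 319770224
τ̂ = Σ Nₕx̄ₕ = 1137297711.

1137297711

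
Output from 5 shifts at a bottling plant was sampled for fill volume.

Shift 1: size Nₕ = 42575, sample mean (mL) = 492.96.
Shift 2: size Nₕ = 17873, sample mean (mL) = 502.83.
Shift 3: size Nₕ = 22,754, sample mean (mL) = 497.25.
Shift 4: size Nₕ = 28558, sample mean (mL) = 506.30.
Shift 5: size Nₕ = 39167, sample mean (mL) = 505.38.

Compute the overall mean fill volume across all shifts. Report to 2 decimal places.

500.52

N = 42575 + 17873 + 22754 + 28558 + 39167 = 150927.
Weight each subgroup mean by Nₕ/N and sum.
Σ Nₕx̄ₕ = 42575·492.96 + 17873·502.83 + 22754·497.25 + 28558·506.30 + 39167·505.38 = 20987772 + 8987080.59 + 11314426.5 + 14458915.4 + 19794218.46 = 75542412.95.
Divide by N: 75542412.95 / 150927 = 500.5229... → 500.52.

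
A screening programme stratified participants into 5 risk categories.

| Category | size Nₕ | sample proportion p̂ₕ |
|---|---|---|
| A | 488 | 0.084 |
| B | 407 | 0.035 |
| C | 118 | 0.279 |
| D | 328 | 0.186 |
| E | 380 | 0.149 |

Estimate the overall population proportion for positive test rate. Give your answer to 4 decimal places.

0.1196

Wₕ = Nₕ/N with N = 1721: 0.2836, 0.2365, 0.0686, 0.1906, 0.2208.
p̂_st = 0.2836·0.084 + 0.2365·0.035 + 0.0686·0.279 + 0.1906·0.186 + 0.2208·0.149 ≈ 0.119574... → 0.1196.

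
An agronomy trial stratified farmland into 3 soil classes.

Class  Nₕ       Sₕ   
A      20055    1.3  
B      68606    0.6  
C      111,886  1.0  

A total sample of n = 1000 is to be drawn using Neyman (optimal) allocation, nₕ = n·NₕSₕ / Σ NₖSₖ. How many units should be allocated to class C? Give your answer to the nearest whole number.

625

Σ NₕSₕ = 20055·1.3 + 68606·0.6 + 111886·1.0 = 179121.1.
Share for C: 111886/179121.1 = 0.62464.
n_C = 1000 × 0.62464 = 624.639... → 625.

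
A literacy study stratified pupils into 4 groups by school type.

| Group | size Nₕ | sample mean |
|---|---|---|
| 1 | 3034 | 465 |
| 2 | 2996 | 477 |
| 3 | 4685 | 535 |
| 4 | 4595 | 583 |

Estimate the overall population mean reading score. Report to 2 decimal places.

N = 3034 + 2996 + 4685 + 4595 = 15310.
Weight each subgroup mean by Nₕ/N and sum.
Σ Nₕx̄ₕ = 3034·465 + 2996·477 + 4685·535 + 4595·583 = 1410810 + 1429092 + 2506475 + 2678885 = 8025262.
Divide by N: 8025262 / 15310 = 524.1843... → 524.18.

524.18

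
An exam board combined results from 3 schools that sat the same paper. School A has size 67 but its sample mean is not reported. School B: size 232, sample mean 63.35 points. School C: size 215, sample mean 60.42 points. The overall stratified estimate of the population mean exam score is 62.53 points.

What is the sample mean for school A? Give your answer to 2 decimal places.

66.46

Σ Nₕx̄ₕ = N·μ, so 67·x̄_A = 514·62.53 − (232·63.35 + 215·60.42).
= 32140.42 − 27687.5 = 4452.92.
x̄_A = 4452.92 / 67 = 66.4615... → 66.46.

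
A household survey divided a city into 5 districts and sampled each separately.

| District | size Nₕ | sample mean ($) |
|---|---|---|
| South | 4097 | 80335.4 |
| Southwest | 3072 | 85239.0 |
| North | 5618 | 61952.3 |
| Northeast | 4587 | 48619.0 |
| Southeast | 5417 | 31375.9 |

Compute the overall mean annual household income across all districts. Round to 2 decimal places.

58444.78

N = 4097 + 3072 + 5618 + 4587 + 5417 = 22791.
Overall mean = Σ (Nₕ/N)·x̄ₕ — weight by population share, not a simple average.
Σ Nₕx̄ₕ = 4097·80335.4 + 3072·85239.0 + 5618·61952.3 + 4587·48619.0 + 5417·31375.9 = 329134133.8 + 261854208 + 348048021.4 + 223015353 + 169963250.3 = 1332014966.5.
Divide by N: 1332014966.5 / 22791 = 58444.7794... → 58444.78.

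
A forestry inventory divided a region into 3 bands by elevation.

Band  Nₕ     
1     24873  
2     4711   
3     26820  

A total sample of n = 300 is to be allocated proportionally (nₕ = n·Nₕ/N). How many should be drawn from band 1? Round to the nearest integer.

N = 24873 + 4711 + 26820 = 56404.
n_1 = 300·24873/56404 = 132.294... → 132.

132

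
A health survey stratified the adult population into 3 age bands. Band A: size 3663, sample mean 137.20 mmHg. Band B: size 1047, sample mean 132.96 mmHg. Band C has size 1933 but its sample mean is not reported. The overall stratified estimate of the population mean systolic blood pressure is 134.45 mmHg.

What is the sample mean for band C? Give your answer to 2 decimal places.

130.05

N = 3663 + 1047 + 1933 = 6643.
Overall total = μ·N = 134.45·6643 = 893151.35.
Subtract the known strata: 3663·137.20 + 1047·132.96 = 641772.72.
Remaining total for band C: 893151.35 − 641772.72 = 251378.63.
Divide by its size: 251378.63 / 1933 = 130.0459... → 130.05.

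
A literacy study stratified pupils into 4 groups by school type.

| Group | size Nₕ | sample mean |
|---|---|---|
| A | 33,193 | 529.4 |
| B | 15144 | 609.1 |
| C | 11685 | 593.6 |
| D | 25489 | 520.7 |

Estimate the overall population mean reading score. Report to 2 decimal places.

549.69

N = 85511; weights Wₕ = Nₕ/N = (0.3882, 0.1771, 0.1366, 0.2981).
x̄_st = Σ Wₕ·x̄ₕ = 0.3882·529.4 + 0.1771·609.1 + 0.1366·593.6 + 0.2981·520.7 ≈ 549.6945...
→ 549.69.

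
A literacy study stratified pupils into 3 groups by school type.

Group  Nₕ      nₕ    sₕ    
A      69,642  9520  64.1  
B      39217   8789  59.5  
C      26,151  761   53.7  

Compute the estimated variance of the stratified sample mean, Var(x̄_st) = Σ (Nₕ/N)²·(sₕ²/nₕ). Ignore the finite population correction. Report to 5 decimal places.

0.29100

N = 135010; Wₕ = Nₕ/N.
group A: (69642/135010)²·64.1²/9520 = 0.11483908
group B: (39217/135010)²·59.5²/8789 = 0.03398688
group C: (26151/135010)²·53.7²/761 = 0.14217022
Sum = 0.29099618 → 0.29100.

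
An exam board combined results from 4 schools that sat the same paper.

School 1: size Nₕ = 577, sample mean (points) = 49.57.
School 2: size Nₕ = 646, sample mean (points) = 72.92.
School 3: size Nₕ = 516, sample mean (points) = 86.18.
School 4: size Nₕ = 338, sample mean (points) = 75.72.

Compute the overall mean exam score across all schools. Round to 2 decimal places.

70.18

x̄_st = (Σ Nₕx̄ₕ) / (Σ Nₕ) = (577·49.57 + 646·72.92 + 516·86.18 + 338·75.72) / 2077
= 145770.45 / 2077 = 70.1832... → 70.18.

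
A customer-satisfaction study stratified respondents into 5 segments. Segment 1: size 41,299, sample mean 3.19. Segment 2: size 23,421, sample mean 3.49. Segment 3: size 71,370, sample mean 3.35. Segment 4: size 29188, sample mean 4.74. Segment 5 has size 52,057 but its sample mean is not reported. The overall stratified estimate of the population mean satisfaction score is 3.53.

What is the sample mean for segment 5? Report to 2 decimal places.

3.39

N = 41299 + 23421 + 71370 + 29188 + 52057 = 217335.
Overall total = μ·N = 3.53·217335 = 767192.55.
Subtract the known strata: 41299·3.19 + 23421·3.49 + 71370·3.35 + 29188·4.74 = 590923.72.
Remaining total for segment 5: 767192.55 − 590923.72 = 176268.83.
Divide by its size: 176268.83 / 52057 = 3.3861... → 3.39.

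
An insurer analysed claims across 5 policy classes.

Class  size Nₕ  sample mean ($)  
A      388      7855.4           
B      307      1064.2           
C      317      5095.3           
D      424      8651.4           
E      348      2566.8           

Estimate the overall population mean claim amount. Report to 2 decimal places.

5353.84

N = 1784; weights Wₕ = Nₕ/N = (0.2175, 0.1721, 0.1777, 0.2377, 0.1951).
x̄_st = Σ Wₕ·x̄ₕ = 0.2175·7855.4 + 0.1721·1064.2 + 0.1777·5095.3 + 0.2377·8651.4 + 0.1951·2566.8 ≈ 5353.8423...
→ 5353.84.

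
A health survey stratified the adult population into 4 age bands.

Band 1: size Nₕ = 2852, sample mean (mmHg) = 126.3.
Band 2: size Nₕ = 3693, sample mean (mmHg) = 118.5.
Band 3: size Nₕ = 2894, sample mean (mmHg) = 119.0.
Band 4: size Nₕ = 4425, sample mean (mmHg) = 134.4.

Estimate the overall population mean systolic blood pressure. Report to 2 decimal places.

N = 2852 + 3693 + 2894 + 4425 = 13864.
Weight each subgroup mean by Nₕ/N and sum.
Σ Nₕx̄ₕ = 2852·126.3 + 3693·118.5 + 2894·119.0 + 4425·134.4 = 360207.6 + 437620.5 + 344386 + 594720 = 1736934.1.
Divide by N: 1736934.1 / 13864 = 125.2838... → 125.28.

125.28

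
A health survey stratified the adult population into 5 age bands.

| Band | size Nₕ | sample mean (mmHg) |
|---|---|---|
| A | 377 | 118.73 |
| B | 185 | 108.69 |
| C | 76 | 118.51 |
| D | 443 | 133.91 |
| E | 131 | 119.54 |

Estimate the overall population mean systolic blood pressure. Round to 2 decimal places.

N = 377 + 185 + 76 + 443 + 131 = 1212.
Overall mean = Σ (Nₕ/N)·x̄ₕ — weight by population share, not a simple average.
Σ Nₕx̄ₕ = 377·118.73 + 185·108.69 + 76·118.51 + 443·133.91 + 131·119.54 = 44761.21 + 20107.65 + 9006.76 + 59322.13 + 15659.74 = 148857.49.
Divide by N: 148857.49 / 1212 = 122.8197... → 122.82.

122.82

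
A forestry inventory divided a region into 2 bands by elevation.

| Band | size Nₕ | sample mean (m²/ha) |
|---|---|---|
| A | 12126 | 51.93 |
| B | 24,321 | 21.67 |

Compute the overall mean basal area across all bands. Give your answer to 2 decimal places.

31.74

N = 12126 + 24321 = 36447.
The stratified mean weights each stratum mean by its population share Nₕ/N.
Σ Nₕx̄ₕ = 12126·51.93 + 24321·21.67 = 629703.18 + 527036.07 = 1156739.25.
Divide by N: 1156739.25 / 36447 = 31.7376... → 31.74.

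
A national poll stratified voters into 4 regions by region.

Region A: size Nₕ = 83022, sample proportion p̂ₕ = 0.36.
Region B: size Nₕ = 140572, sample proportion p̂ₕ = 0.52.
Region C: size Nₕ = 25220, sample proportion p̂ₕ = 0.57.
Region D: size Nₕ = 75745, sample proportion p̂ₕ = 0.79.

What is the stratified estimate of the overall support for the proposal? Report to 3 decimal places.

0.546

N = 83022 + 140572 + 25220 + 75745 = 324559.
Overall proportion = Σ (Nₕ/N)·p̂ₕ.
Σ Nₕp̂ₕ = 29887.92 + 73097.44 + 14375.4 + 59838.55 = 177199.31.
177199.31 / 324559 = 0.54597... → 0.546.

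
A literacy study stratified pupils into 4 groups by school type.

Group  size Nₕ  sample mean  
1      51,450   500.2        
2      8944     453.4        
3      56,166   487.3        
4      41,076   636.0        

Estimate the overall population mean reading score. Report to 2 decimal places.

528.33

N = 51450 + 8944 + 56166 + 41076 = 157636.
The stratified mean weights each stratum mean by its population share Nₕ/N.
Σ Nₕx̄ₕ = 51450·500.2 + 8944·453.4 + 56166·487.3 + 41076·636.0 = 25735290 + 4055209.6 + 27369691.8 + 26124336 = 83284527.4.
Divide by N: 83284527.4 / 157636 = 528.3344... → 528.33.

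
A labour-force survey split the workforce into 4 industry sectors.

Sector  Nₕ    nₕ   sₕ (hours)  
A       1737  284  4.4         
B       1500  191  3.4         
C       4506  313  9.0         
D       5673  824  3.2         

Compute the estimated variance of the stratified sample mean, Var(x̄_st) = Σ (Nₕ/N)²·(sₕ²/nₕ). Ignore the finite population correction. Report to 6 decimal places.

N = 13416; Wₕ = Nₕ/N.
sector A: (1737/13416)²·4.4²/284 = 0.001142722
sector B: (1500/13416)²·3.4²/191 = 0.000756591
sector C: (4506/13416)²·9.0²/313 = 0.029192881
sector D: (5673/13416)²·3.2²/824 = 0.002222042
Sum = 0.033314235 → 0.033314.

0.033314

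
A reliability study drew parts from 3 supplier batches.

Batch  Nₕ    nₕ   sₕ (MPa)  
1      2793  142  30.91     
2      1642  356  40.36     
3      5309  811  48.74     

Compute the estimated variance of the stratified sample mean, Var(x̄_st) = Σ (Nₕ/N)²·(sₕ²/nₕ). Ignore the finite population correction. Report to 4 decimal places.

1.5523

N = 9744. Term for each stratum: Wₕ²sₕ²/nₕ.
Var(x̄_st) = 0.5528114 + 0.1299344 + 0.8695631 = 1.5523089 → 1.5523.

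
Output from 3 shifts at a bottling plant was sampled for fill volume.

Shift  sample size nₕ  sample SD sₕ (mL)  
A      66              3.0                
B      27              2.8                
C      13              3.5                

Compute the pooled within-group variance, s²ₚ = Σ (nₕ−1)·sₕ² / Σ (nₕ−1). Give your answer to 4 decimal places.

9.0858

Degrees of freedom: 65 + 26 + 12 = 103.
Σ(nₕ−1)sₕ² = 65·9 + 26·7.84 + 12·12.25 = 935.84.
s²ₚ = 935.84 / 103 = 9.085825... → 9.0858.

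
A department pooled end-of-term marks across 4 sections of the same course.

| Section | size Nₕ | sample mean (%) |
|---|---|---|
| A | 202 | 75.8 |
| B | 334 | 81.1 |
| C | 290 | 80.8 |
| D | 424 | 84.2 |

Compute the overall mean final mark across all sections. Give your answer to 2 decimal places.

N = 1250; weights Wₕ = Nₕ/N = (0.1616, 0.2672, 0.2320, 0.3392).
x̄_st = Σ Wₕ·x̄ₕ = 0.1616·75.8 + 0.2672·81.1 + 0.2320·80.8 + 0.3392·84.2 ≈ 81.2254...
→ 81.23.

81.23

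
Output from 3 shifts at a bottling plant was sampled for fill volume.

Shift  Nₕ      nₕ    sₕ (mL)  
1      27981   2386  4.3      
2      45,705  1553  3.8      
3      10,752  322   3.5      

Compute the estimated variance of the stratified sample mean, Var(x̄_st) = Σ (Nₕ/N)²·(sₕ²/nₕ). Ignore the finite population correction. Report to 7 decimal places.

0.0041921

N = 84438; Wₕ = Nₕ/N.
shift 1: (27981/84438)²·4.3²/2386 = 0.0008509755
shift 2: (45705/84438)²·3.8²/1553 = 0.0027242521
shift 3: (10752/84438)²·3.5²/322 = 0.0006168547
Sum = 0.0041920822 → 0.0041921.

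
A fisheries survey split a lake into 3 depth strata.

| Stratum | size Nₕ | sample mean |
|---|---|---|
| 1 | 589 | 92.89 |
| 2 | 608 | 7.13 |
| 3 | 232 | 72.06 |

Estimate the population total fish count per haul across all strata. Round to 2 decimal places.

75765.17

Population total = Σ Nₕ·x̄ₕ (each stratum's size times its mean).
589·92.89 + 608·7.13 + 232·72.06 = 54712.21 + 4335.04 + 16717.92 = 75765.17.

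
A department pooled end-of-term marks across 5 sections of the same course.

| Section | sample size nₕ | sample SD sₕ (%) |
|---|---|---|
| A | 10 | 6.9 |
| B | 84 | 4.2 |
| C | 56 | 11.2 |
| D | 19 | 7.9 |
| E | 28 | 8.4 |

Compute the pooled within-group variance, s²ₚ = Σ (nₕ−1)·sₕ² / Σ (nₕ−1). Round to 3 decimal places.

A: (10−1)·6.9² = 9·47.61 = 428.49
B: (84−1)·4.2² = 83·17.64 = 1464.12
C: (56−1)·11.2² = 55·125.44 = 6899.2
D: (19−1)·7.9² = 18·62.41 = 1123.38
E: (28−1)·8.4² = 27·70.56 = 1905.12
Numerator = 11820.31; denominator = Σ(nₕ−1) = 192.
s²ₚ = 11820.31/192 = 61.56411... → 61.564.

61.564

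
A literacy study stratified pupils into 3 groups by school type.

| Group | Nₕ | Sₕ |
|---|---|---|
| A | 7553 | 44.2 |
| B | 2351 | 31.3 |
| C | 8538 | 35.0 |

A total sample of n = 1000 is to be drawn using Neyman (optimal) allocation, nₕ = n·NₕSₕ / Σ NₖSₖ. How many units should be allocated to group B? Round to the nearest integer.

104

A: NₕSₕ = 7553·44.2 = 333842.6
B: NₕSₕ = 2351·31.3 = 73586.3
C: NₕSₕ = 8538·35.0 = 298830
Σ NₕSₕ = 706258.9.
n_B = 1000·73586.3/706258.9 = 104.192... → 104.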